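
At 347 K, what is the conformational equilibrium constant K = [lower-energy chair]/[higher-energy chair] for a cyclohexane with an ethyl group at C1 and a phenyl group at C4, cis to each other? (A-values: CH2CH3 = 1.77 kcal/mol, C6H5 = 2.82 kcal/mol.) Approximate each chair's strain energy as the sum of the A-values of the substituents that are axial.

C1 and C4 have opposite parity, so for the cis isomer the two substituents are one axial and one equatorial in each chair.
Chair I (ethyl axial, phenyl equatorial): E = 1.77 kcal/mol; chair II (ethyl equatorial, phenyl axial): E = 2.82 kcal/mol.
ΔG = 1.05 kcal/mol between the two chairs.
K = exp(ΔG/RT) with R = 1.987×10⁻³ kcal mol⁻¹ K⁻¹ and T = 347 K gives K ≈ 4.59.

K ≈ 4.59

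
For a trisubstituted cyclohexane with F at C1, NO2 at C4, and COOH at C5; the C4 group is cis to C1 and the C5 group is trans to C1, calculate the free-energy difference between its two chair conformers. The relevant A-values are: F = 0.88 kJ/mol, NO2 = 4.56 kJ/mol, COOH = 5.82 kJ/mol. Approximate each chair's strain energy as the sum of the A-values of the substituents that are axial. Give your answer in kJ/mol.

Chair I (fluoro axial, nitro equatorial, carboxyl equatorial): E = 0.88 kJ/mol.
Chair II (fluoro equatorial, nitro axial, carboxyl axial): E = 10.38 kJ/mol.
ΔE = 10.38 − 0.88 = 9.50 kJ/mol; chair I is more stable.

9.50 kJ/mol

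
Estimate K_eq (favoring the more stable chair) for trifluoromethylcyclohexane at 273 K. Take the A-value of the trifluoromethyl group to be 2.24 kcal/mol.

One chair has the trifluoromethyl group axial (E = 2.24 kcal/mol) and the other has it equatorial (E = 0).
ΔG = 2.24 kcal/mol between the two chairs.
K = exp(ΔG/RT) with R = 1.987×10⁻³ kcal mol⁻¹ K⁻¹ and T = 273 K gives K ≈ 62.1.

K ≈ 62.1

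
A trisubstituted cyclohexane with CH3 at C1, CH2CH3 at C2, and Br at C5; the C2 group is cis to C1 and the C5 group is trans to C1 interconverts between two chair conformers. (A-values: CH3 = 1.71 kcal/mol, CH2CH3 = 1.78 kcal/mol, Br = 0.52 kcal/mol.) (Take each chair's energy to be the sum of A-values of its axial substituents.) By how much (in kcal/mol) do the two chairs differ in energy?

Chair I (methyl axial, ethyl equatorial, bromo equatorial): E = 1.71 kcal/mol.
Chair II (methyl equatorial, ethyl axial, bromo axial): E = 2.30 kcal/mol.
ΔE = 2.30 − 1.71 = 0.59 kcal/mol; chair I is more stable.

0.59 kcal/mol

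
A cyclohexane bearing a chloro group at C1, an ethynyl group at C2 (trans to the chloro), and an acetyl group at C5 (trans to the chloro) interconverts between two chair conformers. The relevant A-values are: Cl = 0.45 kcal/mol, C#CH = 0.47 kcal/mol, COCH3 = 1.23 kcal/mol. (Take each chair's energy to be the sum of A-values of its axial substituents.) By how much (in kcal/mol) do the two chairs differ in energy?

0.31 kcal/mol

Chair I (chloro axial, ethynyl axial, acetyl equatorial): E = 0.92 kcal/mol.
Chair II (chloro equatorial, ethynyl equatorial, acetyl axial): E = 1.23 kcal/mol.
ΔE = 1.23 − 0.92 = 0.31 kcal/mol; chair I is more stable.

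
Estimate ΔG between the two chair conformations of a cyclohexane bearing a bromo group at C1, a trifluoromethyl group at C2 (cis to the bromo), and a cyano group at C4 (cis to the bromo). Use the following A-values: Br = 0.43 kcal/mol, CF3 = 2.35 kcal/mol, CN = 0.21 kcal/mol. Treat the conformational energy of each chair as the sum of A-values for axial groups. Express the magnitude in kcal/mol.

2.13 kcal/mol

Chair I (bromo axial, trifluoromethyl equatorial, cyano equatorial): E = 0.43 kcal/mol.
Chair II (bromo equatorial, trifluoromethyl axial, cyano axial): E = 2.56 kcal/mol.
ΔE = 2.56 − 0.43 = 2.13 kcal/mol; chair I is more stable.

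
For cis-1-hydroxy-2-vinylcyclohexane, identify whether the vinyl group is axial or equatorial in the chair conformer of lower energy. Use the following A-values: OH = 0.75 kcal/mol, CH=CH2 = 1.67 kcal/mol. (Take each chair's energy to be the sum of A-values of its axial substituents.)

equatorial

C1 and C2 have opposite parity, so for the cis isomer the two substituents are one axial and one equatorial in each chair.
Chair I (hydroxyl axial, vinyl equatorial): E = 0.75 kcal/mol.
Chair II (hydroxyl equatorial, vinyl axial): E = 1.67 kcal/mol.
Chair I is the more stable (lower-energy) conformer, and in that chair the vinyl group is equatorial.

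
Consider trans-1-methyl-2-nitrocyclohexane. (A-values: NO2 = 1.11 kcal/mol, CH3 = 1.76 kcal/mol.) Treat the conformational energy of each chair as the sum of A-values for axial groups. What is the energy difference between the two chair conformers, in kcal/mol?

C1 and C2 have opposite parity, so for the trans isomer the two substituents are e,e in one chair and a,a in the other.
Chair I (nitro axial, methyl axial): E = 2.87 kcal/mol.
Chair II (nitro equatorial, methyl equatorial): E = 0.00 kcal/mol.
ΔE = 2.87 − 0.00 = 2.87 kcal/mol; chair II is more stable.

2.87 kcal/mol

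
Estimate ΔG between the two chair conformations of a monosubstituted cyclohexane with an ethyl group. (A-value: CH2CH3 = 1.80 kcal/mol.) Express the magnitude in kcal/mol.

A monosubstituted cyclohexane has one chair with the ethyl group axial (E = A = 1.80 kcal/mol) and one with it equatorial (E = 0).
ΔE = 1.80 − 0 = 1.80 kcal/mol.

1.80 kcal/mol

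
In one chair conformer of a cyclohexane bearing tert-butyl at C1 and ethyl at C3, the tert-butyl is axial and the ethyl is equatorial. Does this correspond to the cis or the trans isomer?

trans

C1 and C3 have the same parity, so their axial bonds point in the same direction.
With same-parity carbons, two substituents on the same face are both axial or both equatorial; opposite faces give one of each.
Here the groups are axial/equatorial → opposite face → trans.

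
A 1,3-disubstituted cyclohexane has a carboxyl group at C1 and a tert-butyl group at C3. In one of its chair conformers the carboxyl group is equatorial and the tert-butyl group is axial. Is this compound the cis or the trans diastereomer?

trans

C1 and C3 have the same parity, so their axial bonds point in the same direction.
With same-parity carbons, two substituents on the same face are both axial or both equatorial; opposite faces give one of each.
Here the groups are equatorial/axial → opposite face → trans.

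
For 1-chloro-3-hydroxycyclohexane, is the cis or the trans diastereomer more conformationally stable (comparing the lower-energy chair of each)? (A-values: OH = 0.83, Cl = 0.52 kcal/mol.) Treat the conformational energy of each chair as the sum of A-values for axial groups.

cis

At 1,3 positions (parity same): cis → (e,e or a,a); trans → (a,e or e,a).
Best chair for cis: E = 0.00 kcal/mol; best chair for trans: E = 0.52 kcal/mol.
The cis isomer is lower by 0.52 kcal/mol.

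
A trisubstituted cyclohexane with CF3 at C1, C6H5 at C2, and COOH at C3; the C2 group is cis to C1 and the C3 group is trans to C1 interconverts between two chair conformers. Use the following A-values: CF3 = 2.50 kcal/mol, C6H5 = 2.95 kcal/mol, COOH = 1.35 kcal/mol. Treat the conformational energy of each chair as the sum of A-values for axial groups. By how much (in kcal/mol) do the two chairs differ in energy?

1.80 kcal/mol

Chair I (trifluoromethyl axial, phenyl equatorial, carboxyl equatorial): E = 2.50 kcal/mol.
Chair II (trifluoromethyl equatorial, phenyl axial, carboxyl axial): E = 4.30 kcal/mol.
ΔE = 4.30 − 2.50 = 1.80 kcal/mol; chair I is more stable.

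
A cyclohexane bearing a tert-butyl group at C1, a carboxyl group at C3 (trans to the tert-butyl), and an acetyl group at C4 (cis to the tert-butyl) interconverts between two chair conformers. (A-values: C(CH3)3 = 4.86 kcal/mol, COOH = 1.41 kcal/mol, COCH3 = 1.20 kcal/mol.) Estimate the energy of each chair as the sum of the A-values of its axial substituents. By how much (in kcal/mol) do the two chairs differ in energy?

2.25 kcal/mol

Chair I (tert-butyl axial, carboxyl equatorial, acetyl equatorial): E = 4.86 kcal/mol.
Chair II (tert-butyl equatorial, carboxyl axial, acetyl axial): E = 2.61 kcal/mol.
ΔE = 4.86 − 2.61 = 2.25 kcal/mol; chair II is more stable.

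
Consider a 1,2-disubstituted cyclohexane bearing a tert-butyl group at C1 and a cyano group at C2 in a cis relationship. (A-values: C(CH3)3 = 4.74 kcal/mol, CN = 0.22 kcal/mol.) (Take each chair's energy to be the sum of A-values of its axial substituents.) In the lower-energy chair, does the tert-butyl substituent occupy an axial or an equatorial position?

C1 and C2 have opposite parity, so for the cis isomer the two substituents are one axial and one equatorial in each chair.
Chair I (tert-butyl axial, cyano equatorial): E = 4.74 kcal/mol.
Chair II (tert-butyl equatorial, cyano axial): E = 0.22 kcal/mol.
Chair II is the more stable (lower-energy) conformer, and in that chair the tert-butyl group is equatorial.

equatorial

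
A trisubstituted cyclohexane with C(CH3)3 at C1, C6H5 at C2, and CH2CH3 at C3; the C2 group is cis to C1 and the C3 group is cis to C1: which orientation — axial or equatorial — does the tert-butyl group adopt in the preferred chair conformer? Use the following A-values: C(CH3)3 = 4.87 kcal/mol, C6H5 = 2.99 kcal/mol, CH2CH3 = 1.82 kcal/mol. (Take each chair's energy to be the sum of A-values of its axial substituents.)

Chair I (tert-butyl axial, phenyl equatorial, ethyl axial): E = 6.69 kcal/mol.
Chair II (tert-butyl equatorial, phenyl axial, ethyl equatorial): E = 2.99 kcal/mol.
Chair II is the more stable (lower-energy) conformer, and in that chair the tert-butyl group is equatorial.

equatorial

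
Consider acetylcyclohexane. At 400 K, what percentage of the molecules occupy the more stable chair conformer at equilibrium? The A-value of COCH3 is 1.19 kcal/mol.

One chair has the acetyl group axial (E = 1.19 kcal/mol) and the other has it equatorial (E = 0).
ΔG = 1.19 kcal/mol between the two chairs.
K = exp(ΔG/RT) with R = 1.987×10⁻³ kcal mol⁻¹ K⁻¹ and T = 400 K gives K ≈ 4.47.
Fraction in the lower-energy chair = K/(K+1) = 81.7%.

81.7%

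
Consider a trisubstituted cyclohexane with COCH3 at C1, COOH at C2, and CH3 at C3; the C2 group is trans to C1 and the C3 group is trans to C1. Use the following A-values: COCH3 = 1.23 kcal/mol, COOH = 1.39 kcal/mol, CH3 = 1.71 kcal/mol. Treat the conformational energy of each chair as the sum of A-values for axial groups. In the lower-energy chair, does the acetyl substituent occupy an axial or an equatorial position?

equatorial

Chair I (acetyl axial, carboxyl axial, methyl equatorial): E = 2.62 kcal/mol.
Chair II (acetyl equatorial, carboxyl equatorial, methyl axial): E = 1.71 kcal/mol.
Chair II is the more stable (lower-energy) conformer, and in that chair the acetyl group is equatorial.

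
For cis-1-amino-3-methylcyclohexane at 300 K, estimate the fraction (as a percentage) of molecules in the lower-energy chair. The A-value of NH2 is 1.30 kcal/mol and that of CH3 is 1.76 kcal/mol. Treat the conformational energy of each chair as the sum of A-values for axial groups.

C1 and C3 have the same parity, so for the cis isomer the two substituents are e,e in one chair and a,a in the other.
Chair I (amino axial, methyl axial): E = 3.06 kcal/mol; chair II (amino equatorial, methyl equatorial): E = 0.00 kcal/mol.
ΔG = 3.06 kcal/mol between the two chairs.
K = exp(ΔG/RT) with R = 1.987×10⁻³ kcal mol⁻¹ K⁻¹ and T = 300 K gives K ≈ 170.
Fraction in the lower-energy chair = K/(K+1) = 99.4%.

99.4%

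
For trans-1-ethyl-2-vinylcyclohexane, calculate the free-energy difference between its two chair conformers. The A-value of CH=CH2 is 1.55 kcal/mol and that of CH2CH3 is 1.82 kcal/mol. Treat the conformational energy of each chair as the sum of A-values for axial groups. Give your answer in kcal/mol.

C1 and C2 have opposite parity, so for the trans isomer the two substituents are e,e in one chair and a,a in the other.
Chair I (vinyl axial, ethyl axial): E = 3.37 kcal/mol.
Chair II (vinyl equatorial, ethyl equatorial): E = 0.00 kcal/mol.
ΔE = 3.37 − 0.00 = 3.37 kcal/mol; chair II is more stable.

3.37 kcal/mol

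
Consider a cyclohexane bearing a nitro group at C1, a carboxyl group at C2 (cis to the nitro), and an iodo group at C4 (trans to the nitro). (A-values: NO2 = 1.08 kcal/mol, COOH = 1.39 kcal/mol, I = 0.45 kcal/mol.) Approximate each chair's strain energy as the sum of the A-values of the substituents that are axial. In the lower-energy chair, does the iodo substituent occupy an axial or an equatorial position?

Chair I (nitro axial, carboxyl equatorial, iodo axial): E = 1.53 kcal/mol.
Chair II (nitro equatorial, carboxyl axial, iodo equatorial): E = 1.39 kcal/mol.
Chair II is the more stable (lower-energy) conformer, and in that chair the iodo group is equatorial.

equatorial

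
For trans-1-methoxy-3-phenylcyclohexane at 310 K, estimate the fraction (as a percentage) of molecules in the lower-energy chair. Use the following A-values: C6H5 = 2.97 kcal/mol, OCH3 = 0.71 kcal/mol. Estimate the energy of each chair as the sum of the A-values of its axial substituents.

97.5%

C1 and C3 have the same parity, so for the trans isomer the two substituents are one axial and one equatorial in each chair.
Chair I (phenyl axial, methoxy equatorial): E = 2.97 kcal/mol; chair II (phenyl equatorial, methoxy axial): E = 0.71 kcal/mol.
ΔG = 2.26 kcal/mol between the two chairs.
K = exp(ΔG/RT) with R = 1.987×10⁻³ kcal mol⁻¹ K⁻¹ and T = 310 K gives K ≈ 39.2.
Fraction in the lower-energy chair = K/(K+1) = 97.5%.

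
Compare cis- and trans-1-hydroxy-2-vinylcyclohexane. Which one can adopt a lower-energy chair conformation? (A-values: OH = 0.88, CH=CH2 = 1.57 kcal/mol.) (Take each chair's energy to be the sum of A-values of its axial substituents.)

At 1,2 positions (parity opposite): cis → (a,e or e,a); trans → (e,e or a,a).
Best chair for cis: E = 0.88 kcal/mol; best chair for trans: E = 0.00 kcal/mol.
The trans isomer is lower by 0.88 kcal/mol.

trans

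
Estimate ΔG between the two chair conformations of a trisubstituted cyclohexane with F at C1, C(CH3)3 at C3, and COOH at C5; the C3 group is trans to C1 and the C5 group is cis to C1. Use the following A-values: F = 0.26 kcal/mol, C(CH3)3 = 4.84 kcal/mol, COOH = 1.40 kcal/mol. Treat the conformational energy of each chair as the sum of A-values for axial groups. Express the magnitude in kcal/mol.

Chair I (fluoro axial, tert-butyl equatorial, carboxyl axial): E = 1.66 kcal/mol.
Chair II (fluoro equatorial, tert-butyl axial, carboxyl equatorial): E = 4.84 kcal/mol.
ΔE = 4.84 − 1.66 = 3.18 kcal/mol; chair I is more stable.

3.18 kcal/mol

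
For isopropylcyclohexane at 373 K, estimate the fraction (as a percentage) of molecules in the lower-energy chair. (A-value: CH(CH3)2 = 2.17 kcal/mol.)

One chair has the isopropyl group axial (E = 2.17 kcal/mol) and the other has it equatorial (E = 0).
ΔG = 2.17 kcal/mol between the two chairs.
K = exp(ΔG/RT) with R = 1.987×10⁻³ kcal mol⁻¹ K⁻¹ and T = 373 K gives K ≈ 18.7.
Fraction in the lower-energy chair = K/(K+1) = 94.9%.

94.9%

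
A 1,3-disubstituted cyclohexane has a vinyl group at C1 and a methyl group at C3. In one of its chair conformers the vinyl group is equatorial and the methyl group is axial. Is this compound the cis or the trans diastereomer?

trans

C1 and C3 have the same parity, so their axial bonds point in the same direction.
With same-parity carbons, two substituents on the same face are both axial or both equatorial; opposite faces give one of each.
Here the groups are equatorial/axial → opposite face → trans.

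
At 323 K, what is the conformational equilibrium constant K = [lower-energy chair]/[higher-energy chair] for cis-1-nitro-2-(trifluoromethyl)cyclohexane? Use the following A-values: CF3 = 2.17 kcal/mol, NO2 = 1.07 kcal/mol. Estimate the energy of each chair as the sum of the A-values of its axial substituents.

K ≈ 5.55

C1 and C2 have opposite parity, so for the cis isomer the two substituents are one axial and one equatorial in each chair.
Chair I (trifluoromethyl axial, nitro equatorial): E = 2.17 kcal/mol; chair II (trifluoromethyl equatorial, nitro axial): E = 1.07 kcal/mol.
ΔG = 1.10 kcal/mol between the two chairs.
K = exp(ΔG/RT) with R = 1.987×10⁻³ kcal mol⁻¹ K⁻¹ and T = 323 K gives K ≈ 5.55.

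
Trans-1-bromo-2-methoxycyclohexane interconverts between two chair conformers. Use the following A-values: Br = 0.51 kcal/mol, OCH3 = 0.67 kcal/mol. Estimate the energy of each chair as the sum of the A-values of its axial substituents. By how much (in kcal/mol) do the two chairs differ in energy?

C1 and C2 have opposite parity, so for the trans isomer the two substituents are e,e in one chair and a,a in the other.
Chair I (bromo axial, methoxy axial): E = 1.18 kcal/mol.
Chair II (bromo equatorial, methoxy equatorial): E = 0.00 kcal/mol.
ΔE = 1.18 − 0.00 = 1.18 kcal/mol; chair II is more stable.

1.18 kcal/mol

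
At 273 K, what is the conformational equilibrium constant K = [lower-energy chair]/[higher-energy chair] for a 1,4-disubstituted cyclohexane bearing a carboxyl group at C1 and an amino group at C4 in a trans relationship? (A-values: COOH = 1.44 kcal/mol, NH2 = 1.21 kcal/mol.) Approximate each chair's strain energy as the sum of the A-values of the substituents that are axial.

K ≈ 132

C1 and C4 have opposite parity, so for the trans isomer the two substituents are e,e in one chair and a,a in the other.
Chair I (carboxyl axial, amino axial): E = 2.65 kcal/mol; chair II (carboxyl equatorial, amino equatorial): E = 0.00 kcal/mol.
ΔG = 2.65 kcal/mol between the two chairs.
K = exp(ΔG/RT) with R = 1.987×10⁻³ kcal mol⁻¹ K⁻¹ and T = 273 K gives K ≈ 132.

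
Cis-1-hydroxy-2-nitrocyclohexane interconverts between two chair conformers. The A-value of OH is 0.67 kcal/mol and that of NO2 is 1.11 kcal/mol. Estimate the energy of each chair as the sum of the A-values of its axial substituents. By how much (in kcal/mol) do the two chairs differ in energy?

C1 and C2 have opposite parity, so for the cis isomer the two substituents are one axial and one equatorial in each chair.
Chair I (hydroxyl axial, nitro equatorial): E = 0.67 kcal/mol.
Chair II (hydroxyl equatorial, nitro axial): E = 1.11 kcal/mol.
ΔE = 1.11 − 0.67 = 0.44 kcal/mol; chair I is more stable.

0.44 kcal/mol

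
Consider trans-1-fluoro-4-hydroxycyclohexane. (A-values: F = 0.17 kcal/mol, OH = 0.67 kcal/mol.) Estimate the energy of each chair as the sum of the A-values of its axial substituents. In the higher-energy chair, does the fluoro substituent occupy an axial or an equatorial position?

C1 and C4 have opposite parity, so for the trans isomer the two substituents are e,e in one chair and a,a in the other.
Chair I (fluoro axial, hydroxyl axial): E = 0.84 kcal/mol.
Chair II (fluoro equatorial, hydroxyl equatorial): E = 0.00 kcal/mol.
Chair I is the less stable (higher-energy) conformer, and in that chair the fluoro group is axial.

axial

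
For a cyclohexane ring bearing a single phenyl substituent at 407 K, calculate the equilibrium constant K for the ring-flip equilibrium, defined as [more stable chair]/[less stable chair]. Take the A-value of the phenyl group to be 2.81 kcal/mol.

One chair has the phenyl group axial (E = 2.81 kcal/mol) and the other has it equatorial (E = 0).
ΔG = 2.81 kcal/mol between the two chairs.
K = exp(ΔG/RT) with R = 1.987×10⁻³ kcal mol⁻¹ K⁻¹ and T = 407 K gives K ≈ 32.3.

K ≈ 32.3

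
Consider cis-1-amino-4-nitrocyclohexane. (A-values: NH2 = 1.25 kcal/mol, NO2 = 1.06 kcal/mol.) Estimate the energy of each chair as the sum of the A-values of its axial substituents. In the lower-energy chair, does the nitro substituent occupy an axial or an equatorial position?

C1 and C4 have opposite parity, so for the cis isomer the two substituents are one axial and one equatorial in each chair.
Chair I (amino axial, nitro equatorial): E = 1.25 kcal/mol.
Chair II (amino equatorial, nitro axial): E = 1.06 kcal/mol.
Chair II is the more stable (lower-energy) conformer, and in that chair the nitro group is axial.

axial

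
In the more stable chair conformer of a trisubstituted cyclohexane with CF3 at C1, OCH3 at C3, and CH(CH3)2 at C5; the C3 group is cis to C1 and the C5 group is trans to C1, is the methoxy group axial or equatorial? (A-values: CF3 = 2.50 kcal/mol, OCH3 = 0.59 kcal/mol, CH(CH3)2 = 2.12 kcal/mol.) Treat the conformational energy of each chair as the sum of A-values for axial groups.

Chair I (trifluoromethyl axial, methoxy axial, isopropyl equatorial): E = 3.09 kcal/mol.
Chair II (trifluoromethyl equatorial, methoxy equatorial, isopropyl axial): E = 2.12 kcal/mol.
Chair II is the more stable (lower-energy) conformer, and in that chair the methoxy group is equatorial.

equatorial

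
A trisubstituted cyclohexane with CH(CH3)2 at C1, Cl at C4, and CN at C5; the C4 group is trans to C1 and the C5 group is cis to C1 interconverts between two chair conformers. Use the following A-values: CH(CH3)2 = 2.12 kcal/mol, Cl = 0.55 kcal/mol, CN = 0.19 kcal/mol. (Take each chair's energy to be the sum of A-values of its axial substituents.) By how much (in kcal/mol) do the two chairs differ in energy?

2.86 kcal/mol

Chair I (isopropyl axial, chloro axial, cyano axial): E = 2.86 kcal/mol.
Chair II (isopropyl equatorial, chloro equatorial, cyano equatorial): E = 0.00 kcal/mol.
ΔE = 2.86 − 0.00 = 2.86 kcal/mol; chair II is more stable.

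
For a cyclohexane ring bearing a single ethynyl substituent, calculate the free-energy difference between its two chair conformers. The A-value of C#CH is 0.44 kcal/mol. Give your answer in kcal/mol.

0.44 kcal/mol

A monosubstituted cyclohexane has one chair with the ethynyl group axial (E = A = 0.44 kcal/mol) and one with it equatorial (E = 0).
ΔE = 0.44 − 0 = 0.44 kcal/mol.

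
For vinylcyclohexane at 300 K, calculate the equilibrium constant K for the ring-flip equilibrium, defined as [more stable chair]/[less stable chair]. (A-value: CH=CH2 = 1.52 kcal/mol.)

K ≈ 12.8

One chair has the vinyl group axial (E = 1.52 kcal/mol) and the other has it equatorial (E = 0).
ΔG = 1.52 kcal/mol between the two chairs.
K = exp(ΔG/RT) with R = 1.987×10⁻³ kcal mol⁻¹ K⁻¹ and T = 300 K gives K ≈ 12.8.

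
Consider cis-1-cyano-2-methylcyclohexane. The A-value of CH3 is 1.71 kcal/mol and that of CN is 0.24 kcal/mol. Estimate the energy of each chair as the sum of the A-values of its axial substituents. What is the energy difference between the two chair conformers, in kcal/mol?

C1 and C2 have opposite parity, so for the cis isomer the two substituents are one axial and one equatorial in each chair.
Chair I (methyl axial, cyano equatorial): E = 1.71 kcal/mol.
Chair II (methyl equatorial, cyano axial): E = 0.24 kcal/mol.
ΔE = 1.71 − 0.24 = 1.47 kcal/mol; chair II is more stable.

1.47 kcal/mol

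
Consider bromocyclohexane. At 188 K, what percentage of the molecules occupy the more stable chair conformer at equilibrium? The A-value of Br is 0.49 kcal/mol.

78.8%

One chair has the bromo group axial (E = 0.49 kcal/mol) and the other has it equatorial (E = 0).
ΔG = 0.49 kcal/mol between the two chairs.
K = exp(ΔG/RT) with R = 1.987×10⁻³ kcal mol⁻¹ K⁻¹ and T = 188 K gives K ≈ 3.71.
Fraction in the lower-energy chair = K/(K+1) = 78.8%.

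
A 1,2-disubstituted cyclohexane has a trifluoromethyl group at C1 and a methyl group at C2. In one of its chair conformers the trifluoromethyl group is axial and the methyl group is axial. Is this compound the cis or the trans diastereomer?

trans

C1 and C2 have opposite parity, so their axial bonds point in opposite directions.
With opposite-parity carbons, two substituents on the same face are one axial and one equatorial; opposite faces give both axial or both equatorial.
Here the groups are axial/axial → opposite face → trans.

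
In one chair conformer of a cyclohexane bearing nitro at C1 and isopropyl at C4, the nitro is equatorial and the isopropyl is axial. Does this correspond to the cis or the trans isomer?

C1 and C4 have opposite parity, so their axial bonds point in opposite directions.
With opposite-parity carbons, two substituents on the same face are one axial and one equatorial; opposite faces give both axial or both equatorial.
Here the groups are equatorial/axial → same face → cis.

cis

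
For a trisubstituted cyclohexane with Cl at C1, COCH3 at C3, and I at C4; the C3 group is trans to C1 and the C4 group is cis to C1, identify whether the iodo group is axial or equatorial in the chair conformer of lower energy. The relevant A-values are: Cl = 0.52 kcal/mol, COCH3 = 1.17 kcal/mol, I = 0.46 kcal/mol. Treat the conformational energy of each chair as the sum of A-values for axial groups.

equatorial

Chair I (chloro axial, acetyl equatorial, iodo equatorial): E = 0.52 kcal/mol.
Chair II (chloro equatorial, acetyl axial, iodo axial): E = 1.63 kcal/mol.
Chair I is the more stable (lower-energy) conformer, and in that chair the iodo group is equatorial.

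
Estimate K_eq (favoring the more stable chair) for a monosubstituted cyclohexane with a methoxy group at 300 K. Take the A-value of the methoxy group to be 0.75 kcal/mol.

K ≈ 3.52

One chair has the methoxy group axial (E = 0.75 kcal/mol) and the other has it equatorial (E = 0).
ΔG = 0.75 kcal/mol between the two chairs.
K = exp(ΔG/RT) with R = 1.987×10⁻³ kcal mol⁻¹ K⁻¹ and T = 300 K gives K ≈ 3.52.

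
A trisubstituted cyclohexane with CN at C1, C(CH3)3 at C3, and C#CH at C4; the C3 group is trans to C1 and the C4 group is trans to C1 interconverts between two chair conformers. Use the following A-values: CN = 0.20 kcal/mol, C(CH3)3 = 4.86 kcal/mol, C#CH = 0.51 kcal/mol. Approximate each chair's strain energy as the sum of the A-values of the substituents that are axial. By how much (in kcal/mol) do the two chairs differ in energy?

4.15 kcal/mol

Chair I (cyano axial, tert-butyl equatorial, ethynyl axial): E = 0.71 kcal/mol.
Chair II (cyano equatorial, tert-butyl axial, ethynyl equatorial): E = 4.86 kcal/mol.
ΔE = 4.86 − 0.71 = 4.15 kcal/mol; chair I is more stable.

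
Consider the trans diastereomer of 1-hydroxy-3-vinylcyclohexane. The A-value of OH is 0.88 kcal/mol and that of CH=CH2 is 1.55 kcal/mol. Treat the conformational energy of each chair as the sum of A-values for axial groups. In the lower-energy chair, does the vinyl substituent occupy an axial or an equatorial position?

equatorial

C1 and C3 have the same parity, so for the trans isomer the two substituents are one axial and one equatorial in each chair.
Chair I (hydroxyl axial, vinyl equatorial): E = 0.88 kcal/mol.
Chair II (hydroxyl equatorial, vinyl axial): E = 1.55 kcal/mol.
Chair I is the more stable (lower-energy) conformer, and in that chair the vinyl group is equatorial.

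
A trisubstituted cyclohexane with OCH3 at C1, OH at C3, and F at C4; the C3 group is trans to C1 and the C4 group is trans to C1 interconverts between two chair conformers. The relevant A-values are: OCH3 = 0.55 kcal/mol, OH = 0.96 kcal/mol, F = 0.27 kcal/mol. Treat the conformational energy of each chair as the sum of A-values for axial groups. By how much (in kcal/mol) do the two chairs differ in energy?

0.14 kcal/mol

Chair I (methoxy axial, hydroxyl equatorial, fluoro axial): E = 0.82 kcal/mol.
Chair II (methoxy equatorial, hydroxyl axial, fluoro equatorial): E = 0.96 kcal/mol.
ΔE = 0.96 − 0.82 = 0.14 kcal/mol; chair I is more stable.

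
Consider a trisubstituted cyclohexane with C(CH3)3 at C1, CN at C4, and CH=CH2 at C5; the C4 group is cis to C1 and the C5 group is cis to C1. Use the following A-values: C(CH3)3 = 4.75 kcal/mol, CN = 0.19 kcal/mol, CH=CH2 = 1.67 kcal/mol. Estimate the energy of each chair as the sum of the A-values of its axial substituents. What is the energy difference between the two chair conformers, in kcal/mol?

6.23 kcal/mol

Chair I (tert-butyl axial, cyano equatorial, vinyl axial): E = 6.42 kcal/mol.
Chair II (tert-butyl equatorial, cyano axial, vinyl equatorial): E = 0.19 kcal/mol.
ΔE = 6.42 − 0.19 = 6.23 kcal/mol; chair II is more stable.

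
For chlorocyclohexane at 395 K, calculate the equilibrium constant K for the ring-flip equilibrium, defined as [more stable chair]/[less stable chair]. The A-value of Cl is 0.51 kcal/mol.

One chair has the chloro group axial (E = 0.51 kcal/mol) and the other has it equatorial (E = 0).
ΔG = 0.51 kcal/mol between the two chairs.
K = exp(ΔG/RT) with R = 1.987×10⁻³ kcal mol⁻¹ K⁻¹ and T = 395 K gives K ≈ 1.92.

K ≈ 1.92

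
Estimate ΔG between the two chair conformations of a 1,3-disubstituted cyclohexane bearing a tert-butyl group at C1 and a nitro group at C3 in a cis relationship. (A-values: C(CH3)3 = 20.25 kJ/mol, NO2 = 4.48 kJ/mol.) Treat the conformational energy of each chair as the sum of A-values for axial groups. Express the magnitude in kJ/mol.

24.73 kJ/mol

C1 and C3 have the same parity, so for the cis isomer the two substituents are e,e in one chair and a,a in the other.
Chair I (tert-butyl axial, nitro axial): E = 24.73 kJ/mol.
Chair II (tert-butyl equatorial, nitro equatorial): E = 0.00 kJ/mol.
ΔE = 24.73 − 0.00 = 24.73 kJ/mol; chair II is more stable.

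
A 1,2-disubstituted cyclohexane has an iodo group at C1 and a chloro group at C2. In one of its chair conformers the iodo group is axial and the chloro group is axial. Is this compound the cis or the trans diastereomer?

C1 and C2 have opposite parity, so their axial bonds point in opposite directions.
With opposite-parity carbons, two substituents on the same face are one axial and one equatorial; opposite faces give both axial or both equatorial.
Here the groups are axial/axial → opposite face → trans.

trans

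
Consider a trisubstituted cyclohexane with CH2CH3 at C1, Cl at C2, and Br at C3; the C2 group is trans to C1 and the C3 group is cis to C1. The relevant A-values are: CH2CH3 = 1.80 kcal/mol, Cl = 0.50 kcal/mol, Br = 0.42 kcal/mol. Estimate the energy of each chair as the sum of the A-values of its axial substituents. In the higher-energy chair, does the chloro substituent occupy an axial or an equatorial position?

Chair I (ethyl axial, chloro axial, bromo axial): E = 2.72 kcal/mol.
Chair II (ethyl equatorial, chloro equatorial, bromo equatorial): E = 0.00 kcal/mol.
Chair I is the less stable (higher-energy) conformer, and in that chair the chloro group is axial.

axial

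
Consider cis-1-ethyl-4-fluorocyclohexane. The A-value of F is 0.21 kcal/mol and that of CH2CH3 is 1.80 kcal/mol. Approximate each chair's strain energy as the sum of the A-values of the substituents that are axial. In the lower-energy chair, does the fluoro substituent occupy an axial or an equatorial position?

axial

C1 and C4 have opposite parity, so for the cis isomer the two substituents are one axial and one equatorial in each chair.
Chair I (fluoro axial, ethyl equatorial): E = 0.21 kcal/mol.
Chair II (fluoro equatorial, ethyl axial): E = 1.80 kcal/mol.
Chair I is the more stable (lower-energy) conformer, and in that chair the fluoro group is axial.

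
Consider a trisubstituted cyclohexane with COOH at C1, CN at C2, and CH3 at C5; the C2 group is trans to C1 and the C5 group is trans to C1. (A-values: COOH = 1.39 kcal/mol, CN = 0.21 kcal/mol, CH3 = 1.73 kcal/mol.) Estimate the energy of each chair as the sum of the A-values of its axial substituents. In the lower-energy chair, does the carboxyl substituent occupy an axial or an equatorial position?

axial

Chair I (carboxyl axial, cyano axial, methyl equatorial): E = 1.60 kcal/mol.
Chair II (carboxyl equatorial, cyano equatorial, methyl axial): E = 1.73 kcal/mol.
Chair I is the more stable (lower-energy) conformer, and in that chair the carboxyl group is axial.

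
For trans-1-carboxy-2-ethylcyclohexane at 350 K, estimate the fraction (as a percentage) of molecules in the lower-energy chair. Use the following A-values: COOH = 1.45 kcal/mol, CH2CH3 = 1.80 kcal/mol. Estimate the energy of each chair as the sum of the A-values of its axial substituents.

C1 and C2 have opposite parity, so for the trans isomer the two substituents are e,e in one chair and a,a in the other.
Chair I (carboxyl axial, ethyl axial): E = 3.25 kcal/mol; chair II (carboxyl equatorial, ethyl equatorial): E = 0.00 kcal/mol.
ΔG = 3.25 kcal/mol between the two chairs.
K = exp(ΔG/RT) with R = 1.987×10⁻³ kcal mol⁻¹ K⁻¹ and T = 350 K gives K ≈ 107.
Fraction in the lower-energy chair = K/(K+1) = 99.1%.

99.1%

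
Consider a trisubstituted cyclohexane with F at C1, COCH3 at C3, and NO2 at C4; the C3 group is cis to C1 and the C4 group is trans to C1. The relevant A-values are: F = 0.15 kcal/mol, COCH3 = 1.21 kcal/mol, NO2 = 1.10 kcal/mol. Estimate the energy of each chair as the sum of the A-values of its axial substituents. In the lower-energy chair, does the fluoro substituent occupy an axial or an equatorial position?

Chair I (fluoro axial, acetyl axial, nitro axial): E = 2.46 kcal/mol.
Chair II (fluoro equatorial, acetyl equatorial, nitro equatorial): E = 0.00 kcal/mol.
Chair II is the more stable (lower-energy) conformer, and in that chair the fluoro group is equatorial.

equatorial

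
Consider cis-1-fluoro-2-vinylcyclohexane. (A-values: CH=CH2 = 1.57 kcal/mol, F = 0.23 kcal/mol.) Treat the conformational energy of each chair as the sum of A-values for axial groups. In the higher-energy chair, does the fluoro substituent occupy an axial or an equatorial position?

C1 and C2 have opposite parity, so for the cis isomer the two substituents are one axial and one equatorial in each chair.
Chair I (vinyl axial, fluoro equatorial): E = 1.57 kcal/mol.
Chair II (vinyl equatorial, fluoro axial): E = 0.23 kcal/mol.
Chair I is the less stable (higher-energy) conformer, and in that chair the fluoro group is equatorial.

equatorial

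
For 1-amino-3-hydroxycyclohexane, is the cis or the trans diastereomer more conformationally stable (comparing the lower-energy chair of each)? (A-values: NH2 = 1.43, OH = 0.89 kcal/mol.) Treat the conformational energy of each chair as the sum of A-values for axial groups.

At 1,3 positions (parity same): cis → (e,e or a,a); trans → (a,e or e,a).
Best chair for cis: E = 0.00 kcal/mol; best chair for trans: E = 0.89 kcal/mol.
The cis isomer is lower by 0.89 kcal/mol.

cis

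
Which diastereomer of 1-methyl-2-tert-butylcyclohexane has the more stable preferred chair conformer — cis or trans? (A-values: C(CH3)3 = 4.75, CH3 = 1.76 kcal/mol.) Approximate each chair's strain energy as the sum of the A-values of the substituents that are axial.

At 1,2 positions (parity opposite): cis → (a,e or e,a); trans → (e,e or a,a).
Best chair for cis: E = 1.76 kcal/mol; best chair for trans: E = 0.00 kcal/mol.
The trans isomer is lower by 1.76 kcal/mol.

trans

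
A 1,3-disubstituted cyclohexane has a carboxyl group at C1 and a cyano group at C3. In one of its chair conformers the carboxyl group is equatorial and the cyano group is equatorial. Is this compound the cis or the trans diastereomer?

cis

C1 and C3 have the same parity, so their axial bonds point in the same direction.
With same-parity carbons, two substituents on the same face are both axial or both equatorial; opposite faces give one of each.
Here the groups are equatorial/equatorial → same face → cis.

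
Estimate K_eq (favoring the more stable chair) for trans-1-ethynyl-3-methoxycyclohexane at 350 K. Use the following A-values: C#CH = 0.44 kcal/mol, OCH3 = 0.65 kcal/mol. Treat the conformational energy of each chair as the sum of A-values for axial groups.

K ≈ 1.35

C1 and C3 have the same parity, so for the trans isomer the two substituents are one axial and one equatorial in each chair.
Chair I (ethynyl axial, methoxy equatorial): E = 0.44 kcal/mol; chair II (ethynyl equatorial, methoxy axial): E = 0.65 kcal/mol.
ΔG = 0.21 kcal/mol between the two chairs.
K = exp(ΔG/RT) with R = 1.987×10⁻³ kcal mol⁻¹ K⁻¹ and T = 350 K gives K ≈ 1.35.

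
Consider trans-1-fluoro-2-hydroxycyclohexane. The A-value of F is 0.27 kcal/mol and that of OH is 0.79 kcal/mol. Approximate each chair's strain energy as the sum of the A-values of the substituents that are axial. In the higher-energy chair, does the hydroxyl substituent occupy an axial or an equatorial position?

C1 and C2 have opposite parity, so for the trans isomer the two substituents are e,e in one chair and a,a in the other.
Chair I (fluoro axial, hydroxyl axial): E = 1.06 kcal/mol.
Chair II (fluoro equatorial, hydroxyl equatorial): E = 0.00 kcal/mol.
Chair I is the less stable (higher-energy) conformer, and in that chair the hydroxyl group is axial.

axial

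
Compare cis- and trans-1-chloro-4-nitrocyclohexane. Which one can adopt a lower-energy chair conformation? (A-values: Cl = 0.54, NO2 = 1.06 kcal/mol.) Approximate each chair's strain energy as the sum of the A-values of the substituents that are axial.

At 1,4 positions (parity opposite): cis → (a,e or e,a); trans → (e,e or a,a).
Best chair for cis: E = 0.54 kcal/mol; best chair for trans: E = 0.00 kcal/mol.
The trans isomer is lower by 0.54 kcal/mol.

trans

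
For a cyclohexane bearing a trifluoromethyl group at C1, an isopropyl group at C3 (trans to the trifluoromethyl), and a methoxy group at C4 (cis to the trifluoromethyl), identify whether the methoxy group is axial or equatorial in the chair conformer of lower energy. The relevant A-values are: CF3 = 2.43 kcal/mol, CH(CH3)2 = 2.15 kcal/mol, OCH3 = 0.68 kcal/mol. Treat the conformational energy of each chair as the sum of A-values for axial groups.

equatorial

Chair I (trifluoromethyl axial, isopropyl equatorial, methoxy equatorial): E = 2.43 kcal/mol.
Chair II (trifluoromethyl equatorial, isopropyl axial, methoxy axial): E = 2.83 kcal/mol.
Chair I is the more stable (lower-energy) conformer, and in that chair the methoxy group is equatorial.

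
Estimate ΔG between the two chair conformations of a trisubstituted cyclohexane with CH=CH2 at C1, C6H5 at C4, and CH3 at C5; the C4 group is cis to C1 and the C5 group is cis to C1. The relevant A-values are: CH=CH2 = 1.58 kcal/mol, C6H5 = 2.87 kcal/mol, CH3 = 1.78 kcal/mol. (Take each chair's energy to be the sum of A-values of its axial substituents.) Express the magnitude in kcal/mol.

Chair I (vinyl axial, phenyl equatorial, methyl axial): E = 3.36 kcal/mol.
Chair II (vinyl equatorial, phenyl axial, methyl equatorial): E = 2.87 kcal/mol.
ΔE = 3.36 − 2.87 = 0.49 kcal/mol; chair II is more stable.

0.49 kcal/mol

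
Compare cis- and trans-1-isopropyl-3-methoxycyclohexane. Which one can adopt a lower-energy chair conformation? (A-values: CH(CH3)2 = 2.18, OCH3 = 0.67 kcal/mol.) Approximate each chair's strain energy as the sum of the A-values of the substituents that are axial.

At 1,3 positions (parity same): cis → (e,e or a,a); trans → (a,e or e,a).
Best chair for cis: E = 0.00 kcal/mol; best chair for trans: E = 0.67 kcal/mol.
The cis isomer is lower by 0.67 kcal/mol.

cis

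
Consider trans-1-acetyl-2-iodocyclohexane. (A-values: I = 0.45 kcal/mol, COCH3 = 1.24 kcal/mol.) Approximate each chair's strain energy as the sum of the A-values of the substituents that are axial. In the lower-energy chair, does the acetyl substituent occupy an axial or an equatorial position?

C1 and C2 have opposite parity, so for the trans isomer the two substituents are e,e in one chair and a,a in the other.
Chair I (iodo axial, acetyl axial): E = 1.69 kcal/mol.
Chair II (iodo equatorial, acetyl equatorial): E = 0.00 kcal/mol.
Chair II is the more stable (lower-energy) conformer, and in that chair the acetyl group is equatorial.

equatorial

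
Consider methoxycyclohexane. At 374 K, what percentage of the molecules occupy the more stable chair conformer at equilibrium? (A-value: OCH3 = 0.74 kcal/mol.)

73.0%

One chair has the methoxy group axial (E = 0.74 kcal/mol) and the other has it equatorial (E = 0).
ΔG = 0.74 kcal/mol between the two chairs.
K = exp(ΔG/RT) with R = 1.987×10⁻³ kcal mol⁻¹ K⁻¹ and T = 374 K gives K ≈ 2.71.
Fraction in the lower-energy chair = K/(K+1) = 73.0%.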